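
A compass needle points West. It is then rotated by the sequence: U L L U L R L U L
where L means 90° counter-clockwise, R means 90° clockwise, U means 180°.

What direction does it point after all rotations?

Answer: Final heading: East

Derivation:
Start: West
  U (U-turn (180°)) -> East
  L (left (90° counter-clockwise)) -> North
  L (left (90° counter-clockwise)) -> West
  U (U-turn (180°)) -> East
  L (left (90° counter-clockwise)) -> North
  R (right (90° clockwise)) -> East
  L (left (90° counter-clockwise)) -> North
  U (U-turn (180°)) -> South
  L (left (90° counter-clockwise)) -> East
Final: East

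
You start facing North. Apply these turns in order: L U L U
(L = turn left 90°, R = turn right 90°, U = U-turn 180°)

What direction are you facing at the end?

Start: North
  L (left (90° counter-clockwise)) -> West
  U (U-turn (180°)) -> East
  L (left (90° counter-clockwise)) -> North
  U (U-turn (180°)) -> South
Final: South

Answer: Final heading: South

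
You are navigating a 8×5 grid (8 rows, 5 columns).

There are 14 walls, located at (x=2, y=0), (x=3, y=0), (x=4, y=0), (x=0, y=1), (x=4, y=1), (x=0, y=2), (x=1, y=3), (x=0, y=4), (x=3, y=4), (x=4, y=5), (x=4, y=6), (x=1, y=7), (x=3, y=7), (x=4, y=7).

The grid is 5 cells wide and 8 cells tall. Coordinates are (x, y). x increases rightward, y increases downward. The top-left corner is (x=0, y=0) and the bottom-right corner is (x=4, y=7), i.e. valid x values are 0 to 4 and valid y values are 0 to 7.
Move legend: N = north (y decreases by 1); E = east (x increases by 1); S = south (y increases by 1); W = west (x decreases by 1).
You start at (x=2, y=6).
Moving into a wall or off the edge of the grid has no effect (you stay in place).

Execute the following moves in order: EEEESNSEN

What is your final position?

Start: (x=2, y=6)
  E (east): (x=2, y=6) -> (x=3, y=6)
  [×3]E (east): blocked, stay at (x=3, y=6)
  S (south): blocked, stay at (x=3, y=6)
  N (north): (x=3, y=6) -> (x=3, y=5)
  S (south): (x=3, y=5) -> (x=3, y=6)
  E (east): blocked, stay at (x=3, y=6)
  N (north): (x=3, y=6) -> (x=3, y=5)
Final: (x=3, y=5)

Answer: Final position: (x=3, y=5)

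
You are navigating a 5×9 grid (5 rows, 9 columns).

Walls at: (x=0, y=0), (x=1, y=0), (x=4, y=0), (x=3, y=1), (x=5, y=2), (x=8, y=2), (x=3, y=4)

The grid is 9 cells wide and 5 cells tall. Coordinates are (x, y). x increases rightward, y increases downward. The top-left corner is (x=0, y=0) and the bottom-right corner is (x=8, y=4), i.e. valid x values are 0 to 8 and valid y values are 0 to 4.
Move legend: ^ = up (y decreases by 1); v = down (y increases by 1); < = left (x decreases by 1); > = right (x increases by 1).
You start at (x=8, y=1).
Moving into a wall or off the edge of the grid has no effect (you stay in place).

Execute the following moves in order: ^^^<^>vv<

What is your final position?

Answer: Final position: (x=7, y=1)

Derivation:
Start: (x=8, y=1)
  ^ (up): (x=8, y=1) -> (x=8, y=0)
  ^ (up): blocked, stay at (x=8, y=0)
  ^ (up): blocked, stay at (x=8, y=0)
  < (left): (x=8, y=0) -> (x=7, y=0)
  ^ (up): blocked, stay at (x=7, y=0)
  > (right): (x=7, y=0) -> (x=8, y=0)
  v (down): (x=8, y=0) -> (x=8, y=1)
  v (down): blocked, stay at (x=8, y=1)
  < (left): (x=8, y=1) -> (x=7, y=1)
Final: (x=7, y=1)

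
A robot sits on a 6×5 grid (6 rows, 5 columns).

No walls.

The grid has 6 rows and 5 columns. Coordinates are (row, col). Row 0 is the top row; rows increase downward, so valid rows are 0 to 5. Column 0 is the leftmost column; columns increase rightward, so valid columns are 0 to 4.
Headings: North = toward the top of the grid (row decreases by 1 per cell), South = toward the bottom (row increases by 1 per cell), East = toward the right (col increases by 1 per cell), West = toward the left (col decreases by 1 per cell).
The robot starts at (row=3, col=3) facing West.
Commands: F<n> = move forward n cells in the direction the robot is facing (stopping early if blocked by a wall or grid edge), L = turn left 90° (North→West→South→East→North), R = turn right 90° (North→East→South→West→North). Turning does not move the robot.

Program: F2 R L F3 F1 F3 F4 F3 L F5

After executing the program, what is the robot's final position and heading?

Start: (row=3, col=3), facing West
  F2: move forward 2, now at (row=3, col=1)
  R: turn right, now facing North
  L: turn left, now facing West
  F3: move forward 1/3 (blocked), now at (row=3, col=0)
  F1: move forward 0/1 (blocked), now at (row=3, col=0)
  F3: move forward 0/3 (blocked), now at (row=3, col=0)
  F4: move forward 0/4 (blocked), now at (row=3, col=0)
  F3: move forward 0/3 (blocked), now at (row=3, col=0)
  L: turn left, now facing South
  F5: move forward 2/5 (blocked), now at (row=5, col=0)
Final: (row=5, col=0), facing South

Answer: Final position: (row=5, col=0), facing South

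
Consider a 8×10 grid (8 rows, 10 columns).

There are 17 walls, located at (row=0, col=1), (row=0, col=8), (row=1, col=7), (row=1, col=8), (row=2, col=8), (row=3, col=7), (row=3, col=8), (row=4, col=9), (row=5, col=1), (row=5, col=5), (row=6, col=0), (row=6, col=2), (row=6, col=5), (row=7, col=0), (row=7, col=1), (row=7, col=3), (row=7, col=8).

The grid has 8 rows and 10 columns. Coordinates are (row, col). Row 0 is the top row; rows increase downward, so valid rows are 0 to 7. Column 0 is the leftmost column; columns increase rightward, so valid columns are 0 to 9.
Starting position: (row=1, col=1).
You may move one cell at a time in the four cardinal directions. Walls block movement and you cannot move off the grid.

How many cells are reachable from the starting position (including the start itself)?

Answer: Reachable cells: 57

Derivation:
BFS flood-fill from (row=1, col=1):
  Distance 0: (row=1, col=1)
  Distance 1: (row=1, col=0), (row=1, col=2), (row=2, col=1)
  Distance 2: (row=0, col=0), (row=0, col=2), (row=1, col=3), (row=2, col=0), (row=2, col=2), (row=3, col=1)
  Distance 3: (row=0, col=3), (row=1, col=4), (row=2, col=3), (row=3, col=0), (row=3, col=2), (row=4, col=1)
  Distance 4: (row=0, col=4), (row=1, col=5), (row=2, col=4), (row=3, col=3), (row=4, col=0), (row=4, col=2)
  Distance 5: (row=0, col=5), (row=1, col=6), (row=2, col=5), (row=3, col=4), (row=4, col=3), (row=5, col=0), (row=5, col=2)
  Distance 6: (row=0, col=6), (row=2, col=6), (row=3, col=5), (row=4, col=4), (row=5, col=3)
  Distance 7: (row=0, col=7), (row=2, col=7), (row=3, col=6), (row=4, col=5), (row=5, col=4), (row=6, col=3)
  Distance 8: (row=4, col=6), (row=6, col=4)
  Distance 9: (row=4, col=7), (row=5, col=6), (row=7, col=4)
  Distance 10: (row=4, col=8), (row=5, col=7), (row=6, col=6), (row=7, col=5)
  Distance 11: (row=5, col=8), (row=6, col=7), (row=7, col=6)
  Distance 12: (row=5, col=9), (row=6, col=8), (row=7, col=7)
  Distance 13: (row=6, col=9)
  Distance 14: (row=7, col=9)
Total reachable: 57 (grid has 63 open cells total)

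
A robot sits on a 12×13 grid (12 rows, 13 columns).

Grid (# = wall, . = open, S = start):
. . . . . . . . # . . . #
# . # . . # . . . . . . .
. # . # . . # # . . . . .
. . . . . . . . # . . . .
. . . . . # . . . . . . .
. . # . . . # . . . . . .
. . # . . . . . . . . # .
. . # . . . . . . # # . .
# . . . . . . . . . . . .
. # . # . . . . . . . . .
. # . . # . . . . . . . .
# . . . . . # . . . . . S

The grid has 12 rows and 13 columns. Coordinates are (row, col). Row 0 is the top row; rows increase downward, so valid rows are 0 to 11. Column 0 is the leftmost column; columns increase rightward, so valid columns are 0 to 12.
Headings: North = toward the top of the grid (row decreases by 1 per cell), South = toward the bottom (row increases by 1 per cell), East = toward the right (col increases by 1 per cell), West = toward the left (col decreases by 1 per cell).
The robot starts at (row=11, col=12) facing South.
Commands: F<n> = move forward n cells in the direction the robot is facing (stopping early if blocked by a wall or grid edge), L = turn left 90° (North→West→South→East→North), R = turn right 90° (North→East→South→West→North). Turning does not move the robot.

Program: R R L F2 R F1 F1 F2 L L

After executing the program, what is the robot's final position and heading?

Answer: Final position: (row=8, col=10), facing South

Derivation:
Start: (row=11, col=12), facing South
  R: turn right, now facing West
  R: turn right, now facing North
  L: turn left, now facing West
  F2: move forward 2, now at (row=11, col=10)
  R: turn right, now facing North
  F1: move forward 1, now at (row=10, col=10)
  F1: move forward 1, now at (row=9, col=10)
  F2: move forward 1/2 (blocked), now at (row=8, col=10)
  L: turn left, now facing West
  L: turn left, now facing South
Final: (row=8, col=10), facing South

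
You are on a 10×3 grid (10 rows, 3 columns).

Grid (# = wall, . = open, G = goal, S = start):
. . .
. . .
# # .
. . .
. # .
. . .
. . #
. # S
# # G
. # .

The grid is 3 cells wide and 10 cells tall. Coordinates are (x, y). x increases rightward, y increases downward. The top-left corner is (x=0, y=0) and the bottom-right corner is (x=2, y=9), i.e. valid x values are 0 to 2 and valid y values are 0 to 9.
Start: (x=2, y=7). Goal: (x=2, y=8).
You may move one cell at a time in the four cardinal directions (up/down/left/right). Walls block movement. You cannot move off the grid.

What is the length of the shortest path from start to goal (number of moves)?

Answer: Shortest path length: 1

Derivation:
BFS from (x=2, y=7) until reaching (x=2, y=8):
  Distance 0: (x=2, y=7)
  Distance 1: (x=2, y=8)  <- goal reached here
One shortest path (1 moves): (x=2, y=7) -> (x=2, y=8)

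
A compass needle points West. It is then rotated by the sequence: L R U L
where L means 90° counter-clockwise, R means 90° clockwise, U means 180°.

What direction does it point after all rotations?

Answer: Final heading: North

Derivation:
Start: West
  L (left (90° counter-clockwise)) -> South
  R (right (90° clockwise)) -> West
  U (U-turn (180°)) -> East
  L (left (90° counter-clockwise)) -> North
Final: North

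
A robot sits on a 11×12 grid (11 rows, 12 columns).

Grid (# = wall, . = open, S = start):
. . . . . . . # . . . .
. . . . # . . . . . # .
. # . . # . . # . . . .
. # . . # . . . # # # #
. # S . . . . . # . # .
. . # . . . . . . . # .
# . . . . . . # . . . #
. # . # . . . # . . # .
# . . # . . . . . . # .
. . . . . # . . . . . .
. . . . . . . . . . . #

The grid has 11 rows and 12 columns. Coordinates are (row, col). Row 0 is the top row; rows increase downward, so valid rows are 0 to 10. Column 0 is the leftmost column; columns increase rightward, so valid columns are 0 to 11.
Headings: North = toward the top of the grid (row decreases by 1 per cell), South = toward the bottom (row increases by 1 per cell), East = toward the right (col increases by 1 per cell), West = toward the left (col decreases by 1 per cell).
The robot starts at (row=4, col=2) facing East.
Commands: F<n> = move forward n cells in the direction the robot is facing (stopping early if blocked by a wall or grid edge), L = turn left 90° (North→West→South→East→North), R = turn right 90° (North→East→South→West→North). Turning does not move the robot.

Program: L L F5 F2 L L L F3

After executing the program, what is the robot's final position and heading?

Answer: Final position: (row=1, col=2), facing North

Derivation:
Start: (row=4, col=2), facing East
  L: turn left, now facing North
  L: turn left, now facing West
  F5: move forward 0/5 (blocked), now at (row=4, col=2)
  F2: move forward 0/2 (blocked), now at (row=4, col=2)
  L: turn left, now facing South
  L: turn left, now facing East
  L: turn left, now facing North
  F3: move forward 3, now at (row=1, col=2)
Final: (row=1, col=2), facing North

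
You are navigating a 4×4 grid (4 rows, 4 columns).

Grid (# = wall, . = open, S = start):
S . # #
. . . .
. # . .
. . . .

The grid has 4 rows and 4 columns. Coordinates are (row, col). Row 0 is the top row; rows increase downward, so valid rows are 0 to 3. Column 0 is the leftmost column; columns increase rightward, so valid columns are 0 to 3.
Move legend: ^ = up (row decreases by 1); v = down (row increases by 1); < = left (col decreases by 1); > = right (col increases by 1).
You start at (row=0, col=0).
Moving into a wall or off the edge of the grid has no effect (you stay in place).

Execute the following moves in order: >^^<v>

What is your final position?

Answer: Final position: (row=1, col=1)

Derivation:
Start: (row=0, col=0)
  > (right): (row=0, col=0) -> (row=0, col=1)
  ^ (up): blocked, stay at (row=0, col=1)
  ^ (up): blocked, stay at (row=0, col=1)
  < (left): (row=0, col=1) -> (row=0, col=0)
  v (down): (row=0, col=0) -> (row=1, col=0)
  > (right): (row=1, col=0) -> (row=1, col=1)
Final: (row=1, col=1)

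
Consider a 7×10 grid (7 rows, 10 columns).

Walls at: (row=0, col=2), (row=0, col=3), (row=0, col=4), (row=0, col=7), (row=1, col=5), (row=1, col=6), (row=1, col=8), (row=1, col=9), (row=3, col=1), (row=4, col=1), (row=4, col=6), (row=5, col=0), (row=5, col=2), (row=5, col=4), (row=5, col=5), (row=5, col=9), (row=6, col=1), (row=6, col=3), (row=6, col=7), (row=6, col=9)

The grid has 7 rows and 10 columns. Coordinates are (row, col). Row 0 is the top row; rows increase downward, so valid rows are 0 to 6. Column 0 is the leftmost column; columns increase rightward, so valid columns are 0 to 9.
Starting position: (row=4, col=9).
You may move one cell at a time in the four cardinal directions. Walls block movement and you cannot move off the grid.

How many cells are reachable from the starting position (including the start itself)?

Answer: Reachable cells: 43

Derivation:
BFS flood-fill from (row=4, col=9):
  Distance 0: (row=4, col=9)
  Distance 1: (row=3, col=9), (row=4, col=8)
  Distance 2: (row=2, col=9), (row=3, col=8), (row=4, col=7), (row=5, col=8)
  Distance 3: (row=2, col=8), (row=3, col=7), (row=5, col=7), (row=6, col=8)
  Distance 4: (row=2, col=7), (row=3, col=6), (row=5, col=6)
  Distance 5: (row=1, col=7), (row=2, col=6), (row=3, col=5), (row=6, col=6)
  Distance 6: (row=2, col=5), (row=3, col=4), (row=4, col=5), (row=6, col=5)
  Distance 7: (row=2, col=4), (row=3, col=3), (row=4, col=4), (row=6, col=4)
  Distance 8: (row=1, col=4), (row=2, col=3), (row=3, col=2), (row=4, col=3)
  Distance 9: (row=1, col=3), (row=2, col=2), (row=4, col=2), (row=5, col=3)
  Distance 10: (row=1, col=2), (row=2, col=1)
  Distance 11: (row=1, col=1), (row=2, col=0)
  Distance 12: (row=0, col=1), (row=1, col=0), (row=3, col=0)
  Distance 13: (row=0, col=0), (row=4, col=0)
Total reachable: 43 (grid has 50 open cells total)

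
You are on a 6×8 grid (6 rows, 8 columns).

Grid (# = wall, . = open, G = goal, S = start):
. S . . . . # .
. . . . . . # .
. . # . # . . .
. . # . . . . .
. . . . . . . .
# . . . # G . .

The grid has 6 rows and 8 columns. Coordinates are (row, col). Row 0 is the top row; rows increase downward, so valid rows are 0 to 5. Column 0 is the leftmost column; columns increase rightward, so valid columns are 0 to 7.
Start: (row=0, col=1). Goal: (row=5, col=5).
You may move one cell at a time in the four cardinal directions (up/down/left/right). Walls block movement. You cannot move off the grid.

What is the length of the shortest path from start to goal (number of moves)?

Answer: Shortest path length: 9

Derivation:
BFS from (row=0, col=1) until reaching (row=5, col=5):
  Distance 0: (row=0, col=1)
  Distance 1: (row=0, col=0), (row=0, col=2), (row=1, col=1)
  Distance 2: (row=0, col=3), (row=1, col=0), (row=1, col=2), (row=2, col=1)
  Distance 3: (row=0, col=4), (row=1, col=3), (row=2, col=0), (row=3, col=1)
  Distance 4: (row=0, col=5), (row=1, col=4), (row=2, col=3), (row=3, col=0), (row=4, col=1)
  Distance 5: (row=1, col=5), (row=3, col=3), (row=4, col=0), (row=4, col=2), (row=5, col=1)
  Distance 6: (row=2, col=5), (row=3, col=4), (row=4, col=3), (row=5, col=2)
  Distance 7: (row=2, col=6), (row=3, col=5), (row=4, col=4), (row=5, col=3)
  Distance 8: (row=2, col=7), (row=3, col=6), (row=4, col=5)
  Distance 9: (row=1, col=7), (row=3, col=7), (row=4, col=6), (row=5, col=5)  <- goal reached here
One shortest path (9 moves): (row=0, col=1) -> (row=0, col=2) -> (row=0, col=3) -> (row=0, col=4) -> (row=0, col=5) -> (row=1, col=5) -> (row=2, col=5) -> (row=3, col=5) -> (row=4, col=5) -> (row=5, col=5)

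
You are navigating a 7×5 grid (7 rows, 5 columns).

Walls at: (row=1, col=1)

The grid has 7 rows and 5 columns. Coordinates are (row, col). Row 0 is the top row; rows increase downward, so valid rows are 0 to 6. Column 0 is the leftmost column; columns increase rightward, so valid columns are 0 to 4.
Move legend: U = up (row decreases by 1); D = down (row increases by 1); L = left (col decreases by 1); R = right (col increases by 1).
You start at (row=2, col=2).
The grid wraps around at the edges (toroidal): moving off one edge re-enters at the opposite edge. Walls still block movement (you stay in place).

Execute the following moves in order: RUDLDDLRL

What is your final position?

Start: (row=2, col=2)
  R (right): (row=2, col=2) -> (row=2, col=3)
  U (up): (row=2, col=3) -> (row=1, col=3)
  D (down): (row=1, col=3) -> (row=2, col=3)
  L (left): (row=2, col=3) -> (row=2, col=2)
  D (down): (row=2, col=2) -> (row=3, col=2)
  D (down): (row=3, col=2) -> (row=4, col=2)
  L (left): (row=4, col=2) -> (row=4, col=1)
  R (right): (row=4, col=1) -> (row=4, col=2)
  L (left): (row=4, col=2) -> (row=4, col=1)
Final: (row=4, col=1)

Answer: Final position: (row=4, col=1)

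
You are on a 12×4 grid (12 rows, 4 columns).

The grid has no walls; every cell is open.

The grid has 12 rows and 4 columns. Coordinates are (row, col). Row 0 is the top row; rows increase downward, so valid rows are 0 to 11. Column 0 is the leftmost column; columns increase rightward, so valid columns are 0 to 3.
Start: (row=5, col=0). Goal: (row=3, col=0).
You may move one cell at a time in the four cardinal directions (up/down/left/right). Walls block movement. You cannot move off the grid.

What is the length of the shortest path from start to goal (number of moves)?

Answer: Shortest path length: 2

Derivation:
BFS from (row=5, col=0) until reaching (row=3, col=0):
  Distance 0: (row=5, col=0)
  Distance 1: (row=4, col=0), (row=5, col=1), (row=6, col=0)
  Distance 2: (row=3, col=0), (row=4, col=1), (row=5, col=2), (row=6, col=1), (row=7, col=0)  <- goal reached here
One shortest path (2 moves): (row=5, col=0) -> (row=4, col=0) -> (row=3, col=0)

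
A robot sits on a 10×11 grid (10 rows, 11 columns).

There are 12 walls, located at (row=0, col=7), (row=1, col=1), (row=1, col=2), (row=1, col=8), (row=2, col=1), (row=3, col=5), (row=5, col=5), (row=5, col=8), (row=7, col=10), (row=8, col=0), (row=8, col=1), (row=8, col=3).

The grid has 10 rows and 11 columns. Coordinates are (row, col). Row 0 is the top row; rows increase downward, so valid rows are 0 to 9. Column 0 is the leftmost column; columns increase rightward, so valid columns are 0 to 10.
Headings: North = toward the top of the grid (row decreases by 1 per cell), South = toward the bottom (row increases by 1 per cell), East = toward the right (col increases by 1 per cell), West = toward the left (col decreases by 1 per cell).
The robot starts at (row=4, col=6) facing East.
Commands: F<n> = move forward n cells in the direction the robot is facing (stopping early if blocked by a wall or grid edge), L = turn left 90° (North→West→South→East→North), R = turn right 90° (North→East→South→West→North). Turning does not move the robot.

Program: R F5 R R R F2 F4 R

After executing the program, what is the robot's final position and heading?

Start: (row=4, col=6), facing East
  R: turn right, now facing South
  F5: move forward 5, now at (row=9, col=6)
  R: turn right, now facing West
  R: turn right, now facing North
  R: turn right, now facing East
  F2: move forward 2, now at (row=9, col=8)
  F4: move forward 2/4 (blocked), now at (row=9, col=10)
  R: turn right, now facing South
Final: (row=9, col=10), facing South

Answer: Final position: (row=9, col=10), facing South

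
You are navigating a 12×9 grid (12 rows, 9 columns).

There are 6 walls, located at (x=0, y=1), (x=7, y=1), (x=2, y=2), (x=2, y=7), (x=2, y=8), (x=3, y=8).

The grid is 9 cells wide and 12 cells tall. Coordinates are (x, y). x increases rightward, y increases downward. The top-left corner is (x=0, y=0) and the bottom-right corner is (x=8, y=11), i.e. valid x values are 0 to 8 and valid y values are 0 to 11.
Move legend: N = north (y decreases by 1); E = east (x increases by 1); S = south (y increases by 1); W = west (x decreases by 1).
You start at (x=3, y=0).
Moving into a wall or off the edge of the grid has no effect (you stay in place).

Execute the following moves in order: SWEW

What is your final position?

Start: (x=3, y=0)
  S (south): (x=3, y=0) -> (x=3, y=1)
  W (west): (x=3, y=1) -> (x=2, y=1)
  E (east): (x=2, y=1) -> (x=3, y=1)
  W (west): (x=3, y=1) -> (x=2, y=1)
Final: (x=2, y=1)

Answer: Final position: (x=2, y=1)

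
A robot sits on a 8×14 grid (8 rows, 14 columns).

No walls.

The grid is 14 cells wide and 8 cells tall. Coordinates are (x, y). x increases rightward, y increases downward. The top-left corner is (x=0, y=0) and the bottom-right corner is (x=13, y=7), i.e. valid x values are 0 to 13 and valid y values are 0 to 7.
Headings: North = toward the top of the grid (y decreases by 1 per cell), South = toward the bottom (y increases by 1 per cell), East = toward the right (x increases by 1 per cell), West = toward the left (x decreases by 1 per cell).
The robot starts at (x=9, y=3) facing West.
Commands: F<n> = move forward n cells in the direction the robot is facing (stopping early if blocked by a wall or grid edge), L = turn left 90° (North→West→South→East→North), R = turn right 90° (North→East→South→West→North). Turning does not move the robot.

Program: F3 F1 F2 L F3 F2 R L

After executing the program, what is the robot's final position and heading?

Start: (x=9, y=3), facing West
  F3: move forward 3, now at (x=6, y=3)
  F1: move forward 1, now at (x=5, y=3)
  F2: move forward 2, now at (x=3, y=3)
  L: turn left, now facing South
  F3: move forward 3, now at (x=3, y=6)
  F2: move forward 1/2 (blocked), now at (x=3, y=7)
  R: turn right, now facing West
  L: turn left, now facing South
Final: (x=3, y=7), facing South

Answer: Final position: (x=3, y=7), facing South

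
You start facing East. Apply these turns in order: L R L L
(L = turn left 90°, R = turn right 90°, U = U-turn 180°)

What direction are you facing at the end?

Start: East
  L (left (90° counter-clockwise)) -> North
  R (right (90° clockwise)) -> East
  L (left (90° counter-clockwise)) -> North
  L (left (90° counter-clockwise)) -> West
Final: West

Answer: Final heading: West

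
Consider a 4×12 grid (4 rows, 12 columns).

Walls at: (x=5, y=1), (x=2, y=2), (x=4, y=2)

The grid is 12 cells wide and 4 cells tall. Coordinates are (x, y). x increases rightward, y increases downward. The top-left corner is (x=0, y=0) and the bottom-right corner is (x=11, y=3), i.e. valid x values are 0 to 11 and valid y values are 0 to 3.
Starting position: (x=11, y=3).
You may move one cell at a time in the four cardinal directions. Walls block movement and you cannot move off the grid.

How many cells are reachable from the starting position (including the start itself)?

BFS flood-fill from (x=11, y=3):
  Distance 0: (x=11, y=3)
  Distance 1: (x=11, y=2), (x=10, y=3)
  Distance 2: (x=11, y=1), (x=10, y=2), (x=9, y=3)
  Distance 3: (x=11, y=0), (x=10, y=1), (x=9, y=2), (x=8, y=3)
  Distance 4: (x=10, y=0), (x=9, y=1), (x=8, y=2), (x=7, y=3)
  Distance 5: (x=9, y=0), (x=8, y=1), (x=7, y=2), (x=6, y=3)
  Distance 6: (x=8, y=0), (x=7, y=1), (x=6, y=2), (x=5, y=3)
  Distance 7: (x=7, y=0), (x=6, y=1), (x=5, y=2), (x=4, y=3)
  Distance 8: (x=6, y=0), (x=3, y=3)
  Distance 9: (x=5, y=0), (x=3, y=2), (x=2, y=3)
  Distance 10: (x=4, y=0), (x=3, y=1), (x=1, y=3)
  Distance 11: (x=3, y=0), (x=2, y=1), (x=4, y=1), (x=1, y=2), (x=0, y=3)
  Distance 12: (x=2, y=0), (x=1, y=1), (x=0, y=2)
  Distance 13: (x=1, y=0), (x=0, y=1)
  Distance 14: (x=0, y=0)
Total reachable: 45 (grid has 45 open cells total)

Answer: Reachable cells: 45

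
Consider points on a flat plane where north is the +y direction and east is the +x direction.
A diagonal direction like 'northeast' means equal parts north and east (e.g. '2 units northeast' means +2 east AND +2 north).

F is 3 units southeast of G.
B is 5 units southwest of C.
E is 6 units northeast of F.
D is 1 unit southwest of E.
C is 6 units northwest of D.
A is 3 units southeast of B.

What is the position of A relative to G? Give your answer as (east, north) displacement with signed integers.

Answer: A is at (east=0, north=0) relative to G.

Derivation:
Place G at the origin (east=0, north=0).
  F is 3 units southeast of G: delta (east=+3, north=-3); F at (east=3, north=-3).
  E is 6 units northeast of F: delta (east=+6, north=+6); E at (east=9, north=3).
  D is 1 unit southwest of E: delta (east=-1, north=-1); D at (east=8, north=2).
  C is 6 units northwest of D: delta (east=-6, north=+6); C at (east=2, north=8).
  B is 5 units southwest of C: delta (east=-5, north=-5); B at (east=-3, north=3).
  A is 3 units southeast of B: delta (east=+3, north=-3); A at (east=0, north=0).
Therefore A relative to G: (east=0, north=0).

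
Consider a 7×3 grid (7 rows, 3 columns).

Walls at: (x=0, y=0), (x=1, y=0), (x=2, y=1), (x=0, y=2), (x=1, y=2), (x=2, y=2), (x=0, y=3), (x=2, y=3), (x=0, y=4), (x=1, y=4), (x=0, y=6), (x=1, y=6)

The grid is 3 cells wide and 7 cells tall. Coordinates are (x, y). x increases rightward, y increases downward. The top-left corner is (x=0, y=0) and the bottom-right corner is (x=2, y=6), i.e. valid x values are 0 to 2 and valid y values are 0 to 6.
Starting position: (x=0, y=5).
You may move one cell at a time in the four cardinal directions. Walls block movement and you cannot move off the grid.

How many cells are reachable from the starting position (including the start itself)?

BFS flood-fill from (x=0, y=5):
  Distance 0: (x=0, y=5)
  Distance 1: (x=1, y=5)
  Distance 2: (x=2, y=5)
  Distance 3: (x=2, y=4), (x=2, y=6)
Total reachable: 5 (grid has 9 open cells total)

Answer: Reachable cells: 5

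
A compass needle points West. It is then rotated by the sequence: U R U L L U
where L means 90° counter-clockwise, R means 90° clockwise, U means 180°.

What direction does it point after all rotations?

Answer: Final heading: North

Derivation:
Start: West
  U (U-turn (180°)) -> East
  R (right (90° clockwise)) -> South
  U (U-turn (180°)) -> North
  L (left (90° counter-clockwise)) -> West
  L (left (90° counter-clockwise)) -> South
  U (U-turn (180°)) -> North
Final: North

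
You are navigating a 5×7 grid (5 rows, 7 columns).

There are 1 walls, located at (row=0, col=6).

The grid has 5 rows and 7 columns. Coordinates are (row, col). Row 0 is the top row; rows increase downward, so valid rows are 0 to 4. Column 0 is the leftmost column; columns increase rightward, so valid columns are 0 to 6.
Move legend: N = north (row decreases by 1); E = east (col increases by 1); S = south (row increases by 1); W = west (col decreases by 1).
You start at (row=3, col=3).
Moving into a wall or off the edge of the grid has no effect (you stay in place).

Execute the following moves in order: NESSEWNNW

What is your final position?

Start: (row=3, col=3)
  N (north): (row=3, col=3) -> (row=2, col=3)
  E (east): (row=2, col=3) -> (row=2, col=4)
  S (south): (row=2, col=4) -> (row=3, col=4)
  S (south): (row=3, col=4) -> (row=4, col=4)
  E (east): (row=4, col=4) -> (row=4, col=5)
  W (west): (row=4, col=5) -> (row=4, col=4)
  N (north): (row=4, col=4) -> (row=3, col=4)
  N (north): (row=3, col=4) -> (row=2, col=4)
  W (west): (row=2, col=4) -> (row=2, col=3)
Final: (row=2, col=3)

Answer: Final position: (row=2, col=3)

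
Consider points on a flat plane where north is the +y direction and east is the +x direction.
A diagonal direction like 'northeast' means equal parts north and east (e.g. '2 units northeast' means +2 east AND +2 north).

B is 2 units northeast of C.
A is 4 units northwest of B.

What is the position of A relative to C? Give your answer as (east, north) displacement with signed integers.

Place C at the origin (east=0, north=0).
  B is 2 units northeast of C: delta (east=+2, north=+2); B at (east=2, north=2).
  A is 4 units northwest of B: delta (east=-4, north=+4); A at (east=-2, north=6).
Therefore A relative to C: (east=-2, north=6).

Answer: A is at (east=-2, north=6) relative to C.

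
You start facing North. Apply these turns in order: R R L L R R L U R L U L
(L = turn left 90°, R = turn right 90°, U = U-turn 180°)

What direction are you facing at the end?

Start: North
  R (right (90° clockwise)) -> East
  R (right (90° clockwise)) -> South
  L (left (90° counter-clockwise)) -> East
  L (left (90° counter-clockwise)) -> North
  R (right (90° clockwise)) -> East
  R (right (90° clockwise)) -> South
  L (left (90° counter-clockwise)) -> East
  U (U-turn (180°)) -> West
  R (right (90° clockwise)) -> North
  L (left (90° counter-clockwise)) -> West
  U (U-turn (180°)) -> East
  L (left (90° counter-clockwise)) -> North
Final: North

Answer: Final heading: North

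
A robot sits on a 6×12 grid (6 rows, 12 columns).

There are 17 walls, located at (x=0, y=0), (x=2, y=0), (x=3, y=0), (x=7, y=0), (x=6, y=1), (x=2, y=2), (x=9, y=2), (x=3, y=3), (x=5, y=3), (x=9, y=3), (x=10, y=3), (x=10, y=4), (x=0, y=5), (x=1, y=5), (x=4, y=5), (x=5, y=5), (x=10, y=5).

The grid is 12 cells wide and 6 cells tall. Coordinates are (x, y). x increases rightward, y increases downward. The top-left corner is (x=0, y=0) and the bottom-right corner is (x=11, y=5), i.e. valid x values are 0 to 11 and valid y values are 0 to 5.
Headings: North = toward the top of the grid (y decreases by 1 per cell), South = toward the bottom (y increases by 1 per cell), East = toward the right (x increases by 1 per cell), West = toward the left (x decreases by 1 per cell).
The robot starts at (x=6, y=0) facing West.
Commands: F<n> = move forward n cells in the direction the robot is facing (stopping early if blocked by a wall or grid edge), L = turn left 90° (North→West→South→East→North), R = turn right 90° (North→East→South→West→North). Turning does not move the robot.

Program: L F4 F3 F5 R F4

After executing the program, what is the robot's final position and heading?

Answer: Final position: (x=4, y=0), facing West

Derivation:
Start: (x=6, y=0), facing West
  L: turn left, now facing South
  F4: move forward 0/4 (blocked), now at (x=6, y=0)
  F3: move forward 0/3 (blocked), now at (x=6, y=0)
  F5: move forward 0/5 (blocked), now at (x=6, y=0)
  R: turn right, now facing West
  F4: move forward 2/4 (blocked), now at (x=4, y=0)
Final: (x=4, y=0), facing West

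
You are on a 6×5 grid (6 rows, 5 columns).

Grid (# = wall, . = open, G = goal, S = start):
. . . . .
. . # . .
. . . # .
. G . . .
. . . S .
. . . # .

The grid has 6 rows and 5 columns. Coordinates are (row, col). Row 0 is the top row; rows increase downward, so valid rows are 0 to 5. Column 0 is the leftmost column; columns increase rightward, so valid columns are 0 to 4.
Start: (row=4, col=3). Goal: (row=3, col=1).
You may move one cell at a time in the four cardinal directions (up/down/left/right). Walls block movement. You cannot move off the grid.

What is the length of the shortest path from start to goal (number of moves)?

Answer: Shortest path length: 3

Derivation:
BFS from (row=4, col=3) until reaching (row=3, col=1):
  Distance 0: (row=4, col=3)
  Distance 1: (row=3, col=3), (row=4, col=2), (row=4, col=4)
  Distance 2: (row=3, col=2), (row=3, col=4), (row=4, col=1), (row=5, col=2), (row=5, col=4)
  Distance 3: (row=2, col=2), (row=2, col=4), (row=3, col=1), (row=4, col=0), (row=5, col=1)  <- goal reached here
One shortest path (3 moves): (row=4, col=3) -> (row=4, col=2) -> (row=4, col=1) -> (row=3, col=1)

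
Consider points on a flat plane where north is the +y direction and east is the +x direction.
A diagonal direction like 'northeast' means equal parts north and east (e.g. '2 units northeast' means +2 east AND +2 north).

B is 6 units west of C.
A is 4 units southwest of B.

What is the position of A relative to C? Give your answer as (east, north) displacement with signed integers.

Place C at the origin (east=0, north=0).
  B is 6 units west of C: delta (east=-6, north=+0); B at (east=-6, north=0).
  A is 4 units southwest of B: delta (east=-4, north=-4); A at (east=-10, north=-4).
Therefore A relative to C: (east=-10, north=-4).

Answer: A is at (east=-10, north=-4) relative to C.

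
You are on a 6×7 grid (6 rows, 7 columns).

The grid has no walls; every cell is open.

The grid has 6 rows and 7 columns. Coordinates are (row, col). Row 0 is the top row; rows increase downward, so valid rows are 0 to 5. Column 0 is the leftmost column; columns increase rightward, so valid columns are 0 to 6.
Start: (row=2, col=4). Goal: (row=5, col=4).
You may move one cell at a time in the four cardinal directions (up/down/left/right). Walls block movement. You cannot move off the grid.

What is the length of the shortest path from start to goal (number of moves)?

Answer: Shortest path length: 3

Derivation:
BFS from (row=2, col=4) until reaching (row=5, col=4):
  Distance 0: (row=2, col=4)
  Distance 1: (row=1, col=4), (row=2, col=3), (row=2, col=5), (row=3, col=4)
  Distance 2: (row=0, col=4), (row=1, col=3), (row=1, col=5), (row=2, col=2), (row=2, col=6), (row=3, col=3), (row=3, col=5), (row=4, col=4)
  Distance 3: (row=0, col=3), (row=0, col=5), (row=1, col=2), (row=1, col=6), (row=2, col=1), (row=3, col=2), (row=3, col=6), (row=4, col=3), (row=4, col=5), (row=5, col=4)  <- goal reached here
One shortest path (3 moves): (row=2, col=4) -> (row=3, col=4) -> (row=4, col=4) -> (row=5, col=4)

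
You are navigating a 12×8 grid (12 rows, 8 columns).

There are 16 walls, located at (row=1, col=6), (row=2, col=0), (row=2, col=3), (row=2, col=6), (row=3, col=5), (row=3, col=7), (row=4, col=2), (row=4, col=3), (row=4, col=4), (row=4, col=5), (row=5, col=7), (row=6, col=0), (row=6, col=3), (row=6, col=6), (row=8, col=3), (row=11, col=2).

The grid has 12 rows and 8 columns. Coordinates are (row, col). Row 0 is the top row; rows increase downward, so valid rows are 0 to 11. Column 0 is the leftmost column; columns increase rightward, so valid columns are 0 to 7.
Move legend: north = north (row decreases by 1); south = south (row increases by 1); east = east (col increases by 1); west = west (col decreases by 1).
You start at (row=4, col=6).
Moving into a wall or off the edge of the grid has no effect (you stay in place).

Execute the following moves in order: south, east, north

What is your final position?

Answer: Final position: (row=4, col=6)

Derivation:
Start: (row=4, col=6)
  south (south): (row=4, col=6) -> (row=5, col=6)
  east (east): blocked, stay at (row=5, col=6)
  north (north): (row=5, col=6) -> (row=4, col=6)
Final: (row=4, col=6)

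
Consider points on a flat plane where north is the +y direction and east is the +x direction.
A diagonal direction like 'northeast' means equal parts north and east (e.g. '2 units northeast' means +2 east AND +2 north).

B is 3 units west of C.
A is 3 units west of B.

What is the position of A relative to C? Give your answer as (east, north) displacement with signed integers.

Place C at the origin (east=0, north=0).
  B is 3 units west of C: delta (east=-3, north=+0); B at (east=-3, north=0).
  A is 3 units west of B: delta (east=-3, north=+0); A at (east=-6, north=0).
Therefore A relative to C: (east=-6, north=0).

Answer: A is at (east=-6, north=0) relative to C.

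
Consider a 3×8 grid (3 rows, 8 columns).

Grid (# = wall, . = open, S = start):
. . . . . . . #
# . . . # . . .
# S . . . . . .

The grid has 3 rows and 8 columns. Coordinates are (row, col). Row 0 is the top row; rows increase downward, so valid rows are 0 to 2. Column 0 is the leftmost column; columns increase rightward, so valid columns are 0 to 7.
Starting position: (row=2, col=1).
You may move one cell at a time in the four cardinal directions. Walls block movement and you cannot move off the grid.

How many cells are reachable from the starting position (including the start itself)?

Answer: Reachable cells: 20

Derivation:
BFS flood-fill from (row=2, col=1):
  Distance 0: (row=2, col=1)
  Distance 1: (row=1, col=1), (row=2, col=2)
  Distance 2: (row=0, col=1), (row=1, col=2), (row=2, col=3)
  Distance 3: (row=0, col=0), (row=0, col=2), (row=1, col=3), (row=2, col=4)
  Distance 4: (row=0, col=3), (row=2, col=5)
  Distance 5: (row=0, col=4), (row=1, col=5), (row=2, col=6)
  Distance 6: (row=0, col=5), (row=1, col=6), (row=2, col=7)
  Distance 7: (row=0, col=6), (row=1, col=7)
Total reachable: 20 (grid has 20 open cells total)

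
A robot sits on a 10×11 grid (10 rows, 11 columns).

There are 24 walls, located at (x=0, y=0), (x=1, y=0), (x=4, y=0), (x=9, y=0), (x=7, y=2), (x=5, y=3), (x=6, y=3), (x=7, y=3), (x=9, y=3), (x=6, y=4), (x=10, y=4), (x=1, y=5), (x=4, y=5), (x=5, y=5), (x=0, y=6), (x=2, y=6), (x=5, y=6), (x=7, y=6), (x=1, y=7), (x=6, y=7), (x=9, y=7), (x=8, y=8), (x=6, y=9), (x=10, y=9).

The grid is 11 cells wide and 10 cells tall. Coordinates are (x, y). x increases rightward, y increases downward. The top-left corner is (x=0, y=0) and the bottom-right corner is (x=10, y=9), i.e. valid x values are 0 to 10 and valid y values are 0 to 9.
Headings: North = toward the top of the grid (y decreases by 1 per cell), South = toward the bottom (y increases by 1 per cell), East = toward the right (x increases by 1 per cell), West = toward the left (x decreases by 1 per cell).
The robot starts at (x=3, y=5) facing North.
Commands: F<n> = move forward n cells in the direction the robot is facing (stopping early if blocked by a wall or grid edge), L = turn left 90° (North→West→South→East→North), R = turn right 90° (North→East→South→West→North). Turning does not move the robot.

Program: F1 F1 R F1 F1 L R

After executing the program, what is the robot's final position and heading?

Start: (x=3, y=5), facing North
  F1: move forward 1, now at (x=3, y=4)
  F1: move forward 1, now at (x=3, y=3)
  R: turn right, now facing East
  F1: move forward 1, now at (x=4, y=3)
  F1: move forward 0/1 (blocked), now at (x=4, y=3)
  L: turn left, now facing North
  R: turn right, now facing East
Final: (x=4, y=3), facing East

Answer: Final position: (x=4, y=3), facing East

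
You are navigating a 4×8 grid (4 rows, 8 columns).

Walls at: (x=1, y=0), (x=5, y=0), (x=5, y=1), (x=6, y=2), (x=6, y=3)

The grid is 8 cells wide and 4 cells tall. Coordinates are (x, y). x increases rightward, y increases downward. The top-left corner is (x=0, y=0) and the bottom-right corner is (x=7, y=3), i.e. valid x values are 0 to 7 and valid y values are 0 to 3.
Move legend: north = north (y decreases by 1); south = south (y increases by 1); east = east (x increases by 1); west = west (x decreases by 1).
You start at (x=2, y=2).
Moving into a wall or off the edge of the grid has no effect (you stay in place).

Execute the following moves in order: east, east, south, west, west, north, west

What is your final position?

Start: (x=2, y=2)
  east (east): (x=2, y=2) -> (x=3, y=2)
  east (east): (x=3, y=2) -> (x=4, y=2)
  south (south): (x=4, y=2) -> (x=4, y=3)
  west (west): (x=4, y=3) -> (x=3, y=3)
  west (west): (x=3, y=3) -> (x=2, y=3)
  north (north): (x=2, y=3) -> (x=2, y=2)
  west (west): (x=2, y=2) -> (x=1, y=2)
Final: (x=1, y=2)

Answer: Final position: (x=1, y=2)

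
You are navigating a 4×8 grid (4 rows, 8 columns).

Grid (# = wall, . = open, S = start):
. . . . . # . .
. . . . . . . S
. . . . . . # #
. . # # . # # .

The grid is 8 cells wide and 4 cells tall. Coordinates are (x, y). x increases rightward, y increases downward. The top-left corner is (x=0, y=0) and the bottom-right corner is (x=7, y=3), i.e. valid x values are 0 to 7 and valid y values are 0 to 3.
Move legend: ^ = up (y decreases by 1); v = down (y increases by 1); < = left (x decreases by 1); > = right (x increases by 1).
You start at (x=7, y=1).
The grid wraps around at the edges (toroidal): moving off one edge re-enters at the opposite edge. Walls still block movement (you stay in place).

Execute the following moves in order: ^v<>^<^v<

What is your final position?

Start: (x=7, y=1)
  ^ (up): (x=7, y=1) -> (x=7, y=0)
  v (down): (x=7, y=0) -> (x=7, y=1)
  < (left): (x=7, y=1) -> (x=6, y=1)
  > (right): (x=6, y=1) -> (x=7, y=1)
  ^ (up): (x=7, y=1) -> (x=7, y=0)
  < (left): (x=7, y=0) -> (x=6, y=0)
  ^ (up): blocked, stay at (x=6, y=0)
  v (down): (x=6, y=0) -> (x=6, y=1)
  < (left): (x=6, y=1) -> (x=5, y=1)
Final: (x=5, y=1)

Answer: Final position: (x=5, y=1)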